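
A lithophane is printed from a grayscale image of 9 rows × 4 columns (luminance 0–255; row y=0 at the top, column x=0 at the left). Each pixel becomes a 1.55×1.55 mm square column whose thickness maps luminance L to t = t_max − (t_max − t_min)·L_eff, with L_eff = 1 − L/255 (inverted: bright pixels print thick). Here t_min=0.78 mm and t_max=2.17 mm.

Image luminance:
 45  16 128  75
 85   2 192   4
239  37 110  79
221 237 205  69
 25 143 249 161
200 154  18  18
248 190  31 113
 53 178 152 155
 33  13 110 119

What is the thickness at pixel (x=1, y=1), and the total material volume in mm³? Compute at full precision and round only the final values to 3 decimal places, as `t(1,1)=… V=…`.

span = t_max - t_min = 2.17 - 0.78 = 1.390
L(1,1) = 2, L_eff = 1 - 2/255 = 0.992157 (inverted)
t(1,1) = 2.17 - 1.390·0.992157 = 0.791
Σt over all 9·4 pixels = 428971/8500 ≈ 50.4671765
V = pitch²·Σt = 1.55²·428971/8500 = 121.247

t(1,1)=0.791 V=121.247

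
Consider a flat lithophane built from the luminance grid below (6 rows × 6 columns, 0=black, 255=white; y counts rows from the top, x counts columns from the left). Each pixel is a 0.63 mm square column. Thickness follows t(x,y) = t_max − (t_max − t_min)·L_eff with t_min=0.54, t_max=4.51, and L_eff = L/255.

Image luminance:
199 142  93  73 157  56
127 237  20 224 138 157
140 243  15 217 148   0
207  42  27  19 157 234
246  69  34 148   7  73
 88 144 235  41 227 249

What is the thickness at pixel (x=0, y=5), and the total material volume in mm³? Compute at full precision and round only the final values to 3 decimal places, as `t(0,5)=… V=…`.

t(0,5)=3.140 V=35.813

span = t_max - t_min = 4.51 - 0.54 = 3.970
L(0,5) = 88, L_eff = 88/255 = 0.345098
t(0,5) = 4.51 - 3.970·0.345098 = 3.140
Σt over all 6·6 pixels = 2300879/25500 ≈ 90.2305490
V = pitch²·Σt = 0.63²·2300879/25500 = 35.813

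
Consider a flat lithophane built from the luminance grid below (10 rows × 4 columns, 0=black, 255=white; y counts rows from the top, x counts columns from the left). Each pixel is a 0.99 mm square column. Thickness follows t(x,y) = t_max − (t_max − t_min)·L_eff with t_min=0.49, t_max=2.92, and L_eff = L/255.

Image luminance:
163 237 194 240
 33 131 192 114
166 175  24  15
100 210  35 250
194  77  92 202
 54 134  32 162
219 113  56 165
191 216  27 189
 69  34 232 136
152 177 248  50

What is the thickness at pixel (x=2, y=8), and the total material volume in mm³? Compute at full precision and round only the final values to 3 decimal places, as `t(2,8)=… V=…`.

span = t_max - t_min = 2.92 - 0.49 = 2.430
L(2,8) = 232, L_eff = 232/255 = 0.909804
t(2,8) = 2.92 - 2.430·0.909804 = 0.709
Σt over all 10·4 pixels = 5473/85 ≈ 64.3882353
V = pitch²·Σt = 0.99²·5473/85 = 63.107

t(2,8)=0.709 V=63.107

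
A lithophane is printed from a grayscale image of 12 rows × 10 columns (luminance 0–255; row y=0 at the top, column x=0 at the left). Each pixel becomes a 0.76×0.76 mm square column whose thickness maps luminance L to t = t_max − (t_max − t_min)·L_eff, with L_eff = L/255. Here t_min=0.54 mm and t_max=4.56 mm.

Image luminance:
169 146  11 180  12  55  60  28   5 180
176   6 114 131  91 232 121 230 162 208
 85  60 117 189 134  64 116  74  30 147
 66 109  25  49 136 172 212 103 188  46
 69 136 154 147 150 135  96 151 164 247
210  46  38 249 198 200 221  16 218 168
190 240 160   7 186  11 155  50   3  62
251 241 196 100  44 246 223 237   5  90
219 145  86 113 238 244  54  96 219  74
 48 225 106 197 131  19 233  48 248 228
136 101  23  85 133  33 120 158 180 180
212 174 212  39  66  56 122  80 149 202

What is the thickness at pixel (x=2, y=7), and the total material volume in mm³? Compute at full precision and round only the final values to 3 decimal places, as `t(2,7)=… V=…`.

t(2,7)=1.470 V=174.187

span = t_max - t_min = 4.56 - 0.54 = 4.020
L(2,7) = 196, L_eff = 196/255 = 0.768627
t(2,7) = 4.56 - 4.020·0.768627 = 1.470
Σt over all 12·10 pixels = 1281673/4250 ≈ 301.5701176
V = pitch²·Σt = 0.76²·1281673/4250 = 174.187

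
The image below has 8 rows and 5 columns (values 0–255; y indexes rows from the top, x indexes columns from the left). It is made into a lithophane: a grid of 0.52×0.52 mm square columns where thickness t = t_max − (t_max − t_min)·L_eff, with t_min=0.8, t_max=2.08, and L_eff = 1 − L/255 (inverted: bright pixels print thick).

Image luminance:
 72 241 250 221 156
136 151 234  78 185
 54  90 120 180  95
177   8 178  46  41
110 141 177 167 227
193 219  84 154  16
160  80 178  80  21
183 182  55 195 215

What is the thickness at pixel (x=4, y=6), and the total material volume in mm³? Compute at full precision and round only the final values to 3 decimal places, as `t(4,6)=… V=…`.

t(4,6)=0.905 V=16.186

span = t_max - t_min = 2.08 - 0.8 = 1.280
L(4,6) = 21, L_eff = 1 - 21/255 = 0.917647 (inverted)
t(4,6) = 2.08 - 1.280·0.917647 = 0.905
Σt over all 8·5 pixels = 5088/85 ≈ 59.8588235
V = pitch²·Σt = 0.52²·5088/85 = 16.186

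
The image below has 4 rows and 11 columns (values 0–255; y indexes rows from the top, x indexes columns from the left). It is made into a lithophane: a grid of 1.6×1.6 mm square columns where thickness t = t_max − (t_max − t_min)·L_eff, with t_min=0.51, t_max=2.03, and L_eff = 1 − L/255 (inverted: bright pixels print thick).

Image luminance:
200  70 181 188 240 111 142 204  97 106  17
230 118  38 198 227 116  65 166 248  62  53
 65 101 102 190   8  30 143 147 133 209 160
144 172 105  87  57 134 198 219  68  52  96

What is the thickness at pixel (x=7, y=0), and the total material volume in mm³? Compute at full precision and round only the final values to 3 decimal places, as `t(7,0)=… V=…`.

t(7,0)=1.726 V=144.380

span = t_max - t_min = 2.03 - 0.51 = 1.520
L(7,0) = 204, L_eff = 1 - 204/255 = 0.200000 (inverted)
t(7,0) = 2.03 - 1.520·0.200000 = 1.726
Σt over all 4·11 pixels = 119847/2125 ≈ 56.3985882
V = pitch²·Σt = 1.6²·119847/2125 = 144.380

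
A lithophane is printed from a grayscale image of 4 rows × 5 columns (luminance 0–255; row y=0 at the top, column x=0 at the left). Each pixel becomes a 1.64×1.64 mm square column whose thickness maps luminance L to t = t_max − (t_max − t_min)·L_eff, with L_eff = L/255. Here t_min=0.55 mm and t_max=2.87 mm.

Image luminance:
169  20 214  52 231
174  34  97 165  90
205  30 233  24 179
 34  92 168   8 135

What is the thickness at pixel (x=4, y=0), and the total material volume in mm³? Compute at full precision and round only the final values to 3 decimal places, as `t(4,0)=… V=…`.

t(4,0)=0.768 V=96.780

span = t_max - t_min = 2.87 - 0.55 = 2.320
L(4,0) = 231, L_eff = 231/255 = 0.905882
t(4,0) = 2.87 - 2.320·0.905882 = 0.768
Σt over all 4·5 pixels = 229393/6375 ≈ 35.9832157
V = pitch²·Σt = 1.64²·229393/6375 = 96.780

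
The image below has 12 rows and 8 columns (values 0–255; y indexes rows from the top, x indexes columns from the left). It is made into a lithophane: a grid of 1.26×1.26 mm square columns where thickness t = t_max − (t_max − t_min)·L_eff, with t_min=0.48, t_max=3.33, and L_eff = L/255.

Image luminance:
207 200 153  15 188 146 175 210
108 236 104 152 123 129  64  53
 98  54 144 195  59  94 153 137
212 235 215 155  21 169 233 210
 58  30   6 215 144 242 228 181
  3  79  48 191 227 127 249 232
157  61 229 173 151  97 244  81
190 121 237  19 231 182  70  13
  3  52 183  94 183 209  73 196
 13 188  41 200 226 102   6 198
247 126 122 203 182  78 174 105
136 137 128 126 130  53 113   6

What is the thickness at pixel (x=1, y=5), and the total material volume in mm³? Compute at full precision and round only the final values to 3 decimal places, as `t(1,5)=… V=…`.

t(1,5)=2.447 V=273.377

span = t_max - t_min = 3.33 - 0.48 = 2.850
L(1,5) = 79, L_eff = 79/255 = 0.309804
t(1,5) = 3.33 - 2.850·0.309804 = 2.447
Σt over all 12·8 pixels = 73183/425 ≈ 172.1952941
V = pitch²·Σt = 1.26²·73183/425 = 273.377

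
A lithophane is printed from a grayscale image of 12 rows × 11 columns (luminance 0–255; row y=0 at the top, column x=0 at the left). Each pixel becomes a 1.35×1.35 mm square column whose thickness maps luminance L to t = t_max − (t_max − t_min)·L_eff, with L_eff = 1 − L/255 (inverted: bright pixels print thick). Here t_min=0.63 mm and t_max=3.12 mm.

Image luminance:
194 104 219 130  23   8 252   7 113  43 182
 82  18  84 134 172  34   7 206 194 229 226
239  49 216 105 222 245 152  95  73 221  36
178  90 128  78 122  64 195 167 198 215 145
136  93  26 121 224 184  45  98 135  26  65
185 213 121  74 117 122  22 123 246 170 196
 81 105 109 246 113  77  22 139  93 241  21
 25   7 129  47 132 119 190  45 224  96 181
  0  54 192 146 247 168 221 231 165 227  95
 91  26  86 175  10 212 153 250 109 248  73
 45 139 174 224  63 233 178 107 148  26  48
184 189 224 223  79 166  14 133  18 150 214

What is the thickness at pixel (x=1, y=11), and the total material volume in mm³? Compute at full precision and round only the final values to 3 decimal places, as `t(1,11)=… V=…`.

span = t_max - t_min = 3.12 - 0.63 = 2.490
L(1,11) = 189, L_eff = 1 - 189/255 = 0.258824 (inverted)
t(1,11) = 3.12 - 2.490·0.258824 = 2.476
Σt over all 12·11 pixels = 534362/2125 ≈ 251.4644706
V = pitch²·Σt = 1.35²·534362/2125 = 458.294

t(1,11)=2.476 V=458.294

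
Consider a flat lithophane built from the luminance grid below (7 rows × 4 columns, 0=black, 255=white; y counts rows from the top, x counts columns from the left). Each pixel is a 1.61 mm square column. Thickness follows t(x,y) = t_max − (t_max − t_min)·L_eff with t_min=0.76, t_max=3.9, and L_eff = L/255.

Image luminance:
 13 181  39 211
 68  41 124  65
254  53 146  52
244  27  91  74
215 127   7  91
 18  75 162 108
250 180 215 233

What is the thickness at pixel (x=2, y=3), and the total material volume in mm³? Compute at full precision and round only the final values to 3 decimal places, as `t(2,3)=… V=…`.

t(2,3)=2.779 V=175.684

span = t_max - t_min = 3.9 - 0.76 = 3.140
L(2,3) = 91, L_eff = 91/255 = 0.356863
t(2,3) = 3.9 - 3.140·0.356863 = 2.779
Σt over all 7·4 pixels = 432076/6375 ≈ 67.7766275
V = pitch²·Σt = 1.61²·432076/6375 = 175.684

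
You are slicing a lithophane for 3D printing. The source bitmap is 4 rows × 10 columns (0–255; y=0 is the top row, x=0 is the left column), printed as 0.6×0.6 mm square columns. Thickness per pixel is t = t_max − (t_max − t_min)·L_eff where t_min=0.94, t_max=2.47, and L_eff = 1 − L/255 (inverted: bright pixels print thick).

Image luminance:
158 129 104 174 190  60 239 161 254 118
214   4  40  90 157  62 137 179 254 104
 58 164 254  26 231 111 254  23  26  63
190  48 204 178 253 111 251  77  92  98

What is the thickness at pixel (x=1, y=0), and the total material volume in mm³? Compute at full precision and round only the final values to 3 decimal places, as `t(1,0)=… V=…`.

span = t_max - t_min = 2.47 - 0.94 = 1.530
L(1,0) = 129, L_eff = 1 - 129/255 = 0.494118 (inverted)
t(1,0) = 2.47 - 1.530·0.494118 = 1.714
Σt over all 4·10 pixels = 70.84
V = pitch²·Σt = 0.6²·70.84 = 25.502

t(1,0)=1.714 V=25.502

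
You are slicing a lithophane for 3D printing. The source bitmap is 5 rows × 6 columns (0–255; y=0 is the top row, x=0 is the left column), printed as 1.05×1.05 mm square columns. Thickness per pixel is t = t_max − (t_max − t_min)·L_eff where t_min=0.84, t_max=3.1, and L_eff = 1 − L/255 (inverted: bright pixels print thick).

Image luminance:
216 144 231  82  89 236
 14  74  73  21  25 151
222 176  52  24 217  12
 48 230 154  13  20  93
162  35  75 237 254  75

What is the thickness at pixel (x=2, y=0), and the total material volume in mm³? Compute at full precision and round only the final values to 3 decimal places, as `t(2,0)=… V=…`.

span = t_max - t_min = 3.1 - 0.84 = 2.260
L(2,0) = 231, L_eff = 1 - 231/255 = 0.094118 (inverted)
t(2,0) = 3.1 - 2.260·0.094118 = 2.887
Σt over all 5·6 pixels = 142343/2550 ≈ 55.8207843
V = pitch²·Σt = 1.05²·142343/2550 = 61.542

t(2,0)=2.887 V=61.542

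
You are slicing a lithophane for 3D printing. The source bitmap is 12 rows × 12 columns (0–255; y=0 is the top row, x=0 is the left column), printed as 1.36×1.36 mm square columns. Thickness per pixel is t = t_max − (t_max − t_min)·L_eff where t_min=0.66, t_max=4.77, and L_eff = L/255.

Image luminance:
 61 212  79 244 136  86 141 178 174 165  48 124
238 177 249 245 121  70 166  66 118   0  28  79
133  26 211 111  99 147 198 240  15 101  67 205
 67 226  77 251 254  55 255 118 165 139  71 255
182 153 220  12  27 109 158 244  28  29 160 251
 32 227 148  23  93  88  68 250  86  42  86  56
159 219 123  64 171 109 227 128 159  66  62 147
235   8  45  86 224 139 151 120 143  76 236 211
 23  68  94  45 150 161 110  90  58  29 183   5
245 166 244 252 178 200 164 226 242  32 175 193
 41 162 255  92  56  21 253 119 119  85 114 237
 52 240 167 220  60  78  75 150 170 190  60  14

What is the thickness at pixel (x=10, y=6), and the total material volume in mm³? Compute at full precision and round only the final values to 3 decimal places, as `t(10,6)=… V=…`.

span = t_max - t_min = 4.77 - 0.66 = 4.110
L(10,6) = 62, L_eff = 62/255 = 0.243137
t(10,6) = 4.77 - 4.110·0.243137 = 3.771
Σt over all 12·12 pixels = 1608561/4250 ≈ 378.4849412
V = pitch²·Σt = 1.36²·1608561/4250 = 700.046

t(10,6)=3.771 V=700.046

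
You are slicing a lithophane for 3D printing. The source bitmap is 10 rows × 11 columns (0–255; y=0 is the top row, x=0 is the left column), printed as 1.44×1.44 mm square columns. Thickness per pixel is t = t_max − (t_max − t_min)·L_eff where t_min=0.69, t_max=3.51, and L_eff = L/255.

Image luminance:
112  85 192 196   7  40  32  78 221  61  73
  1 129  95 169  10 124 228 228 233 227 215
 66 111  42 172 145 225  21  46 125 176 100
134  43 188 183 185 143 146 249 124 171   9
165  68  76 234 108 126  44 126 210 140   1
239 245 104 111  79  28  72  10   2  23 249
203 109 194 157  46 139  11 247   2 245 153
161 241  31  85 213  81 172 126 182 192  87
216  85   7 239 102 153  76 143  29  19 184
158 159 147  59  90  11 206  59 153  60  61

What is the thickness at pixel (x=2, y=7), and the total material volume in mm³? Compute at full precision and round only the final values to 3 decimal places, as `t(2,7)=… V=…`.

t(2,7)=3.167 V=490.743

span = t_max - t_min = 3.51 - 0.69 = 2.820
L(2,7) = 31, L_eff = 31/255 = 0.121569
t(2,7) = 3.51 - 2.820·0.121569 = 3.167
Σt over all 10·11 pixels = 502907/2125 ≈ 236.6621176
V = pitch²·Σt = 1.44²·502907/2125 = 490.743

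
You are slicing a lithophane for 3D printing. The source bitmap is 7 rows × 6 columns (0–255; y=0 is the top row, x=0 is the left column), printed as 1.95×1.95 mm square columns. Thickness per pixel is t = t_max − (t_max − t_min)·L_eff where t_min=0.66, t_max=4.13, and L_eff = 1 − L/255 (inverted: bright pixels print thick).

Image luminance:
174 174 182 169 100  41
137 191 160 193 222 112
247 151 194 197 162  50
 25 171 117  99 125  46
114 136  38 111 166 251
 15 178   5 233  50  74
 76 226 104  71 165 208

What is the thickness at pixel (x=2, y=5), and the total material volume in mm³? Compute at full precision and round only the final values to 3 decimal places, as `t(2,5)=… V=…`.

span = t_max - t_min = 4.13 - 0.66 = 3.470
L(2,5) = 5, L_eff = 1 - 5/255 = 0.980392 (inverted)
t(2,5) = 4.13 - 3.470·0.980392 = 0.728
Σt over all 7·6 pixels = 133544/1275 ≈ 104.7403922
V = pitch²·Σt = 1.95²·133544/1275 = 398.275

t(2,5)=0.728 V=398.275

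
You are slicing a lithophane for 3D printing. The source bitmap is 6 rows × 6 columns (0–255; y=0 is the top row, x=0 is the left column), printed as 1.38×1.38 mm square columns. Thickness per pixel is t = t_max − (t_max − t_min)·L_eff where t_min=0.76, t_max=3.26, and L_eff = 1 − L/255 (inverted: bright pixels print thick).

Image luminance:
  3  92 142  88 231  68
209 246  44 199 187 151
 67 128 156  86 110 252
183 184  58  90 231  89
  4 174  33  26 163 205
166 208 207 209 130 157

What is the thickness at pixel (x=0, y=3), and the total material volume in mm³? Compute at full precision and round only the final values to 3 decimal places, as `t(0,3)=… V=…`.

t(0,3)=2.554 V=145.009

span = t_max - t_min = 3.26 - 0.76 = 2.500
L(0,3) = 183, L_eff = 1 - 183/255 = 0.282353 (inverted)
t(0,3) = 3.26 - 2.500·0.282353 = 2.554
Σt over all 6·6 pixels = 97084/1275 ≈ 76.1443137
V = pitch²·Σt = 1.38²·97084/1275 = 145.009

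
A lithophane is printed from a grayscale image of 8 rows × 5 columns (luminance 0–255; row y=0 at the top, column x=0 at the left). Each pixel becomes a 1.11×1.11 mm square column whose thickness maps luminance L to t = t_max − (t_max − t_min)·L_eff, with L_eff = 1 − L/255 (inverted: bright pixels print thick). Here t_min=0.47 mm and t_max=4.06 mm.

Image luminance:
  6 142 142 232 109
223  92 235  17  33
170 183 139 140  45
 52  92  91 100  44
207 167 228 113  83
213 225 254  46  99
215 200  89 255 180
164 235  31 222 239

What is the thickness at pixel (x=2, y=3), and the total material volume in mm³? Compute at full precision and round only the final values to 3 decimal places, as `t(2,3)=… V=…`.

t(2,3)=1.751 V=122.938

span = t_max - t_min = 4.06 - 0.47 = 3.590
L(2,3) = 91, L_eff = 1 - 91/255 = 0.643137 (inverted)
t(2,3) = 4.06 - 3.590·0.643137 = 1.751
Σt over all 8·5 pixels = 636092/6375 ≈ 99.7791373
V = pitch²·Σt = 1.11²·636092/6375 = 122.938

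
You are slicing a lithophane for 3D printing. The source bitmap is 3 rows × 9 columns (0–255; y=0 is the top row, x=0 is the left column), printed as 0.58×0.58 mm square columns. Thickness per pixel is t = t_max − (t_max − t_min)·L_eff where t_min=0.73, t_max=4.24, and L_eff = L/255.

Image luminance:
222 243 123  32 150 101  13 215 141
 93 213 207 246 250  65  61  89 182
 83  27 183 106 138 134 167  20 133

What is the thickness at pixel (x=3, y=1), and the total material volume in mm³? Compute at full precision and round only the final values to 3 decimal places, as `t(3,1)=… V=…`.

span = t_max - t_min = 4.24 - 0.73 = 3.510
L(3,1) = 246, L_eff = 246/255 = 0.964706
t(3,1) = 4.24 - 3.510·0.964706 = 0.854
Σt over all 3·9 pixels = 547551/8500 ≈ 64.4177647
V = pitch²·Σt = 0.58²·547551/8500 = 21.670

t(3,1)=0.854 V=21.670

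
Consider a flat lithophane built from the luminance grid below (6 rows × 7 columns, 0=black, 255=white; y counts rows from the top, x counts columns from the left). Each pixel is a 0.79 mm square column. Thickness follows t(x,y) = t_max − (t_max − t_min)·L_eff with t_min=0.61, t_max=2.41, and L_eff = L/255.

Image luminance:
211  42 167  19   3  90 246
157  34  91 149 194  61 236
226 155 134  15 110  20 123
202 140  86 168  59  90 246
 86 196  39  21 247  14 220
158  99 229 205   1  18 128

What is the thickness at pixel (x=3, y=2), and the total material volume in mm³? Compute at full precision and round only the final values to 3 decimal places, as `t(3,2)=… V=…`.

span = t_max - t_min = 2.41 - 0.61 = 1.800
L(3,2) = 15, L_eff = 15/255 = 0.058824
t(3,2) = 2.41 - 1.800·0.058824 = 2.304
Σt over all 6·7 pixels = 55227/850 ≈ 64.9729412
V = pitch²·Σt = 0.79²·55227/850 = 40.550

t(3,2)=2.304 V=40.550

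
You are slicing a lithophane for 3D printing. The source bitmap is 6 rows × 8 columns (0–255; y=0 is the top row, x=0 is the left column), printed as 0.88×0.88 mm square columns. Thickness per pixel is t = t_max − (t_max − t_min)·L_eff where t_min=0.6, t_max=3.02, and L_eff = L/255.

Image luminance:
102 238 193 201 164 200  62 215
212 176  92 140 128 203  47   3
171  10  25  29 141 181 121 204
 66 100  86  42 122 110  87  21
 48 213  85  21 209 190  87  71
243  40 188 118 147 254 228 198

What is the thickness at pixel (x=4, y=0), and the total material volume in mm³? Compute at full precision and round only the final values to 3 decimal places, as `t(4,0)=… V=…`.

span = t_max - t_min = 3.02 - 0.6 = 2.420
L(4,0) = 164, L_eff = 164/255 = 0.643137
t(4,0) = 3.02 - 2.420·0.643137 = 1.464
Σt over all 6·8 pixels = 547084/6375 ≈ 85.8170980
V = pitch²·Σt = 0.88²·547084/6375 = 66.457

t(4,0)=1.464 V=66.457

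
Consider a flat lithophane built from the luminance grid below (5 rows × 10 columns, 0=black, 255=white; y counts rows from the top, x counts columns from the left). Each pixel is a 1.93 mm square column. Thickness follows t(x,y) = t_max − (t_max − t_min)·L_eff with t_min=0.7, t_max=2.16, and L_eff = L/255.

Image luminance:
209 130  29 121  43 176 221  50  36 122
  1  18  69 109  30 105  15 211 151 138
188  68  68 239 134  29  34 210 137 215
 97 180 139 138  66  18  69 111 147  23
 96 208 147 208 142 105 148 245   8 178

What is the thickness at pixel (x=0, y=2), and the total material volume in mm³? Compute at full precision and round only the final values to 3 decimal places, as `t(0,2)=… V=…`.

t(0,2)=1.084 V=279.041

span = t_max - t_min = 2.16 - 0.7 = 1.460
L(0,2) = 188, L_eff = 188/255 = 0.737255
t(0,2) = 2.16 - 1.460·0.737255 = 1.084
Σt over all 5·10 pixels = 955133/12750 ≈ 74.9123922
V = pitch²·Σt = 1.93²·955133/12750 = 279.041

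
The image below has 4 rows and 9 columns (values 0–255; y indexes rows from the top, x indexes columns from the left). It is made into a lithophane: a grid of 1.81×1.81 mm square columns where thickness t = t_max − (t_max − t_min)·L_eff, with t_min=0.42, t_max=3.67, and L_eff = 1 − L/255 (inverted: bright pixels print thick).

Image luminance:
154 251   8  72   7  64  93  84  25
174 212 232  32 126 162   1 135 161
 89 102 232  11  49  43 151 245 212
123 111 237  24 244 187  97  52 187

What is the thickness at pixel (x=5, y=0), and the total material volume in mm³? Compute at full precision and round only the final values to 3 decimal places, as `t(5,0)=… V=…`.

span = t_max - t_min = 3.67 - 0.42 = 3.250
L(5,0) = 64, L_eff = 1 - 64/255 = 0.749020 (inverted)
t(5,0) = 3.67 - 3.250·0.749020 = 1.236
Σt over all 4·9 pixels = 120799/1700 ≈ 71.0582353
V = pitch²·Σt = 1.81²·120799/1700 = 232.794

t(5,0)=1.236 V=232.794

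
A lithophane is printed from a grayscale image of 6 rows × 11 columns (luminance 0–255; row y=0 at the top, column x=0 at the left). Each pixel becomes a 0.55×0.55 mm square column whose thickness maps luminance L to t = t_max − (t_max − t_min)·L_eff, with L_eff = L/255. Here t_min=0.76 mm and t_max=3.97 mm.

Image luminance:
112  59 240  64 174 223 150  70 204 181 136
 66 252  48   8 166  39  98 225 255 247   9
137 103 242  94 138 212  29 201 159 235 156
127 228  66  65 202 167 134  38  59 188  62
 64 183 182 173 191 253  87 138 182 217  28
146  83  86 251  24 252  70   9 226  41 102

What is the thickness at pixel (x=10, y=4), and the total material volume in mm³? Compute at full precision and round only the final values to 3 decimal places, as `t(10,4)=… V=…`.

t(10,4)=3.618 V=44.776

span = t_max - t_min = 3.97 - 0.76 = 3.210
L(10,4) = 28, L_eff = 28/255 = 0.109804
t(10,4) = 3.97 - 3.210·0.109804 = 3.618
Σt over all 6·11 pixels = 629089/4250 ≈ 148.0209412
V = pitch²·Σt = 0.55²·629089/4250 = 44.776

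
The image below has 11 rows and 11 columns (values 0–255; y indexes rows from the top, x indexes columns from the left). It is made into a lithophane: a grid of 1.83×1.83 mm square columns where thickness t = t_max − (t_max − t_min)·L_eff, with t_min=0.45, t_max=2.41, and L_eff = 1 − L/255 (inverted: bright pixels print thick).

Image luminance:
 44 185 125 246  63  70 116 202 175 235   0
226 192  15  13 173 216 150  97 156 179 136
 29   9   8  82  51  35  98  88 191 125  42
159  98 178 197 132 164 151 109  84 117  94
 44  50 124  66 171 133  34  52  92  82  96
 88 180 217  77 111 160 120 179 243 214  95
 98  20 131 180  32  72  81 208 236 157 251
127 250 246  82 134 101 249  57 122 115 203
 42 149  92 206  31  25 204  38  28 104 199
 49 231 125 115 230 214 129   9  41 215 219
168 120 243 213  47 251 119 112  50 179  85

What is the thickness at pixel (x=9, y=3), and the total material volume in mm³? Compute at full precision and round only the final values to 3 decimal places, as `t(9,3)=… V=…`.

span = t_max - t_min = 2.41 - 0.45 = 1.960
L(9,3) = 117, L_eff = 1 - 117/255 = 0.541176 (inverted)
t(9,3) = 2.41 - 1.960·0.541176 = 1.349
Σt over all 11·11 pixels = 258271/1500 ≈ 172.1806667
V = pitch²·Σt = 1.83²·258271/1500 = 576.616

t(9,3)=1.349 V=576.616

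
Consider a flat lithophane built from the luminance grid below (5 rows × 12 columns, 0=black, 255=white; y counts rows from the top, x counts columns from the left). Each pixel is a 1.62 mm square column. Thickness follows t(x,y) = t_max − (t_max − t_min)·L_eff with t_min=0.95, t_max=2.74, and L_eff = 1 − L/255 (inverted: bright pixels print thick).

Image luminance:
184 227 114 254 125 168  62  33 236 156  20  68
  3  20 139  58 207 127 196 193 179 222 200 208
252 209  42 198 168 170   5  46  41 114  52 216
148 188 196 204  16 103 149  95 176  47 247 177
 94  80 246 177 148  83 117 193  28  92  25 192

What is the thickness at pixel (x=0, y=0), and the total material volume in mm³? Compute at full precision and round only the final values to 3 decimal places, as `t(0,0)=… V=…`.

span = t_max - t_min = 2.74 - 0.95 = 1.790
L(0,0) = 184, L_eff = 1 - 184/255 = 0.278431 (inverted)
t(0,0) = 2.74 - 1.790·0.278431 = 2.242
Σt over all 5·12 pixels = 969769/8500 ≈ 114.0904706
V = pitch²·Σt = 1.62²·969769/8500 = 299.419

t(0,0)=2.242 V=299.419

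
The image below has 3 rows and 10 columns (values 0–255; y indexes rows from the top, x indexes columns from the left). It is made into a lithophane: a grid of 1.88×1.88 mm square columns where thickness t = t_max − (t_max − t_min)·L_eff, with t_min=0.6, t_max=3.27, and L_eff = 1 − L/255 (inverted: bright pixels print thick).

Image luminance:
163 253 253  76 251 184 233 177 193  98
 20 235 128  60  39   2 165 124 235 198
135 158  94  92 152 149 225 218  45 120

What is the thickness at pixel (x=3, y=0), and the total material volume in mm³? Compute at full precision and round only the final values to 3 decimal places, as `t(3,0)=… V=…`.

t(3,0)=1.396 V=229.227

span = t_max - t_min = 3.27 - 0.6 = 2.670
L(3,0) = 76, L_eff = 1 - 76/255 = 0.701961 (inverted)
t(3,0) = 3.27 - 2.670·0.701961 = 1.396
Σt over all 3·10 pixels = 22051/340 ≈ 64.8558824
V = pitch²·Σt = 1.88²·22051/340 = 229.227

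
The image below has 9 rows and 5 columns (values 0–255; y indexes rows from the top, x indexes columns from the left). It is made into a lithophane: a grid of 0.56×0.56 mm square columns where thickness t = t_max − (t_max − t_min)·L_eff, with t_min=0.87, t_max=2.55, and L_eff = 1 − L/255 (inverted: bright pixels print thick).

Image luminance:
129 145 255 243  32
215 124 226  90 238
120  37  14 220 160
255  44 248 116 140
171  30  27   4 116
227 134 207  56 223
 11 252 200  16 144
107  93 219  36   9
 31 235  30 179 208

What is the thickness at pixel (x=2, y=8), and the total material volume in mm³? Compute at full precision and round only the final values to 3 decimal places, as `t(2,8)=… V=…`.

span = t_max - t_min = 2.55 - 0.87 = 1.680
L(2,8) = 30, L_eff = 1 - 30/255 = 0.882353 (inverted)
t(2,8) = 2.55 - 1.680·0.882353 = 1.068
Σt over all 9·5 pixels = 669671/8500 ≈ 78.7848235
V = pitch²·Σt = 0.56²·669671/8500 = 24.707

t(2,8)=1.068 V=24.707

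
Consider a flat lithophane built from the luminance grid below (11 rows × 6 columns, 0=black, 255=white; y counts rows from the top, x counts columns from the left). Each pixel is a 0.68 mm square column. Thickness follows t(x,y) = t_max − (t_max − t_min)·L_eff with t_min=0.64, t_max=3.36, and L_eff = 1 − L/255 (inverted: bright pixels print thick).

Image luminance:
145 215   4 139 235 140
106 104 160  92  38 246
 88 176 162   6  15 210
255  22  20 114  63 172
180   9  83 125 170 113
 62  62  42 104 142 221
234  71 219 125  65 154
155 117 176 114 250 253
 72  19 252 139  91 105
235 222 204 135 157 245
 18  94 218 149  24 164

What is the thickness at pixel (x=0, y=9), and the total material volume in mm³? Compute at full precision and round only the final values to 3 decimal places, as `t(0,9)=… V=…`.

span = t_max - t_min = 3.36 - 0.64 = 2.720
L(0,9) = 235, L_eff = 1 - 235/255 = 0.078431 (inverted)
t(0,9) = 3.36 - 2.720·0.078431 = 3.147
Σt over all 11·6 pixels = 50704/375 ≈ 135.2106667
V = pitch²·Σt = 0.68²·50704/375 = 62.521

t(0,9)=3.147 V=62.521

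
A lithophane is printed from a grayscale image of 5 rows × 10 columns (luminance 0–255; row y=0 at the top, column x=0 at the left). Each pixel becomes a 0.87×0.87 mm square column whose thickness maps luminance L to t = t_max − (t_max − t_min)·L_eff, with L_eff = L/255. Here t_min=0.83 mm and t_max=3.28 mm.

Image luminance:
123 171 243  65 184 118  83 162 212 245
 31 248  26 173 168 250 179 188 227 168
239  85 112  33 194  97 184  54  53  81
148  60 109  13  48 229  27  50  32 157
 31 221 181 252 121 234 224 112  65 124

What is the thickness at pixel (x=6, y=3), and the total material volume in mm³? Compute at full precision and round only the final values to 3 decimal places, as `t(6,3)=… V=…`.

t(6,3)=3.021 V=74.434

span = t_max - t_min = 3.28 - 0.83 = 2.450
L(6,3) = 27, L_eff = 27/255 = 0.105882
t(6,3) = 3.28 - 2.450·0.105882 = 3.021
Σt over all 5·10 pixels = 98.34
V = pitch²·Σt = 0.87²·98.34 = 74.434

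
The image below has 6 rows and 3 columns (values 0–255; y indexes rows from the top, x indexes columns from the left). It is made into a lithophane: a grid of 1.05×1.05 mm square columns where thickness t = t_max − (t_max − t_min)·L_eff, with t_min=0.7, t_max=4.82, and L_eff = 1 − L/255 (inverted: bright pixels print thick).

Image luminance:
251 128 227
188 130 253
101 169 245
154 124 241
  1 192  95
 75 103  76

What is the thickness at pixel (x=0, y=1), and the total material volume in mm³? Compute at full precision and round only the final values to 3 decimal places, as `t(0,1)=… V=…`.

t(0,1)=3.737 V=62.931

span = t_max - t_min = 4.82 - 0.7 = 4.120
L(0,1) = 188, L_eff = 1 - 188/255 = 0.262745 (inverted)
t(0,1) = 4.82 - 4.120·0.262745 = 3.737
Σt over all 6·3 pixels = 363884/6375 ≈ 57.0798431
V = pitch²·Σt = 1.05²·363884/6375 = 62.931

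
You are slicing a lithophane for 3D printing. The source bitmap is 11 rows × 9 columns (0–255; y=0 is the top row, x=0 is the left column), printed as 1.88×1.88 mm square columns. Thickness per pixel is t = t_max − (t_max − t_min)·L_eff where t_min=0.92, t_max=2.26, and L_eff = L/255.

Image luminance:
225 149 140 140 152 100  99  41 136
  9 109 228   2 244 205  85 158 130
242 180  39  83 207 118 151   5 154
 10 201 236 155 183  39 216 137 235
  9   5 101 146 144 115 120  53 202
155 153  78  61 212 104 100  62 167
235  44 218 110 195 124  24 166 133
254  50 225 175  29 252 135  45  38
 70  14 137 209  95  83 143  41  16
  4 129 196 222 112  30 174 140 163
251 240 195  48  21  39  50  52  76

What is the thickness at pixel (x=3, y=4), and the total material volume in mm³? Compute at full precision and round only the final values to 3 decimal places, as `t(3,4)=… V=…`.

t(3,4)=1.493 V=561.745

span = t_max - t_min = 2.26 - 0.92 = 1.340
L(3,4) = 146, L_eff = 146/255 = 0.572549
t(3,4) = 2.26 - 1.340·0.572549 = 1.493
Σt over all 11·9 pixels = 2026441/12750 ≈ 158.9365490
V = pitch²·Σt = 1.88²·2026441/12750 = 561.745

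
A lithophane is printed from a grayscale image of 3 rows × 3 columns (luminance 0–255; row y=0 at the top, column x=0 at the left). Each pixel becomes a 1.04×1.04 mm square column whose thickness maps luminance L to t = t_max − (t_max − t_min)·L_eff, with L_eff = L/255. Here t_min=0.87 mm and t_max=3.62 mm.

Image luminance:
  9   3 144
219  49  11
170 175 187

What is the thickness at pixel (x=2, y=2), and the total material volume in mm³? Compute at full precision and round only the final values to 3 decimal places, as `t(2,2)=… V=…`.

span = t_max - t_min = 3.62 - 0.87 = 2.750
L(2,2) = 187, L_eff = 187/255 = 0.733333
t(2,2) = 3.62 - 2.750·0.733333 = 1.603
Σt over all 3·3 pixels = 112973/5100 ≈ 22.1515686
V = pitch²·Σt = 1.04²·112973/5100 = 23.959

t(2,2)=1.603 V=23.959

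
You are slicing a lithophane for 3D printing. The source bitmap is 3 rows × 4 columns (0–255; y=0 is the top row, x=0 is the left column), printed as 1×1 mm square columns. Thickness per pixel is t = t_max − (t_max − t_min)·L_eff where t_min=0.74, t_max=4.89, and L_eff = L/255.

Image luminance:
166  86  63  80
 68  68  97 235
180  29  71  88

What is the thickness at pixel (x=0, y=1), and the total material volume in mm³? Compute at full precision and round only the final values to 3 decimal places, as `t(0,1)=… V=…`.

t(0,1)=3.783 V=38.646

span = t_max - t_min = 4.89 - 0.74 = 4.150
L(0,1) = 68, L_eff = 68/255 = 0.266667
t(0,1) = 4.89 - 4.150·0.266667 = 3.783
Σt over all 3·4 pixels = 39419/1020 ≈ 38.6460784
V = pitch²·Σt = 1²·39419/1020 = 38.646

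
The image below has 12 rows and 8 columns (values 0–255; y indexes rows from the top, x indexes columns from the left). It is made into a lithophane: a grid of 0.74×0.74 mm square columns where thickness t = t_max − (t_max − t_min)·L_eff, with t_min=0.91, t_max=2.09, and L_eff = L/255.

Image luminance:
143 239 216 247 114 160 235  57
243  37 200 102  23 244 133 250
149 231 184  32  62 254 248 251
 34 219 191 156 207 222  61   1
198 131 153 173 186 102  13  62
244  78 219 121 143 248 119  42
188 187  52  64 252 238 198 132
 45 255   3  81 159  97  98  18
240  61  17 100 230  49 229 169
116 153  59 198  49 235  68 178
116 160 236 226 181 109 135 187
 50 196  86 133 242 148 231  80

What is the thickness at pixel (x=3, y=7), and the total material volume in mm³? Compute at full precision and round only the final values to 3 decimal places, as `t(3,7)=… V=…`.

span = t_max - t_min = 2.09 - 0.91 = 1.180
L(3,7) = 81, L_eff = 81/255 = 0.317647
t(3,7) = 2.09 - 1.180·0.317647 = 1.715
Σt over all 12·8 pixels = 1725611/12750 ≈ 135.3420392
V = pitch²·Σt = 0.74²·1725611/12750 = 74.113

t(3,7)=1.715 V=74.113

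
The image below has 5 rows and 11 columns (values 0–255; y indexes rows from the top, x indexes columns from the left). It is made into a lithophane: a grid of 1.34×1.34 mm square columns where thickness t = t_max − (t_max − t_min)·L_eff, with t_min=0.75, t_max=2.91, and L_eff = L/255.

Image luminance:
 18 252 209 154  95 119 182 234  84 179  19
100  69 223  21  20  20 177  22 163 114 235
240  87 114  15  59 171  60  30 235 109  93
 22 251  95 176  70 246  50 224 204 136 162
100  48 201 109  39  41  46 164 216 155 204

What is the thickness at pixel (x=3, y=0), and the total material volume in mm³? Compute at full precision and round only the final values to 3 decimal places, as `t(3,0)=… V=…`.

span = t_max - t_min = 2.91 - 0.75 = 2.160
L(3,0) = 154, L_eff = 154/255 = 0.603922
t(3,0) = 2.91 - 2.160·0.603922 = 1.606
Σt over all 5·11 pixels = 864993/8500 ≈ 101.7638824
V = pitch²·Σt = 1.34²·864993/8500 = 182.727

t(3,0)=1.606 V=182.727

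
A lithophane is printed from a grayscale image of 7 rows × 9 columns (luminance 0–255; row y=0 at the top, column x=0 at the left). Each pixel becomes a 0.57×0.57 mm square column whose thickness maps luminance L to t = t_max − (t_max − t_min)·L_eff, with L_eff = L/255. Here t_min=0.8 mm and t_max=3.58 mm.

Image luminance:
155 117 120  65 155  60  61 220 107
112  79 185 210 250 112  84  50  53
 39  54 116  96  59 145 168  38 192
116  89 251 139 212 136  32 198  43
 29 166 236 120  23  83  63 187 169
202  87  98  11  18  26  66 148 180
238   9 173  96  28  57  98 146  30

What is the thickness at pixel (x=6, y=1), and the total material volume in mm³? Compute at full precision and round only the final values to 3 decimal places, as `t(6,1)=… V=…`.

span = t_max - t_min = 3.58 - 0.8 = 2.780
L(6,1) = 84, L_eff = 84/255 = 0.329412
t(6,1) = 3.58 - 2.780·0.329412 = 2.664
Σt over all 7·9 pixels = 188804/1275 ≈ 148.0815686
V = pitch²·Σt = 0.57²·188804/1275 = 48.112

t(6,1)=2.664 V=48.112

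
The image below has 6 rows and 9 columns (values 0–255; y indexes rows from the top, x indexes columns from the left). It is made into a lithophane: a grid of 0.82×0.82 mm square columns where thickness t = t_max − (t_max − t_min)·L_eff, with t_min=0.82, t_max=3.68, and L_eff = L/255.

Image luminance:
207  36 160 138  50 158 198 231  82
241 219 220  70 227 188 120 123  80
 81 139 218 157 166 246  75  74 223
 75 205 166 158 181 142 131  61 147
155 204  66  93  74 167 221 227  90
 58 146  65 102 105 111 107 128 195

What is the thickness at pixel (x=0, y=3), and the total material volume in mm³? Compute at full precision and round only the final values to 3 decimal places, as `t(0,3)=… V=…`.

span = t_max - t_min = 3.68 - 0.82 = 2.860
L(0,3) = 75, L_eff = 75/255 = 0.294118
t(0,3) = 3.68 - 2.860·0.294118 = 2.839
Σt over all 6·9 pixels = 477193/4250 ≈ 112.2807059
V = pitch²·Σt = 0.82²·477193/4250 = 75.498

t(0,3)=2.839 V=75.498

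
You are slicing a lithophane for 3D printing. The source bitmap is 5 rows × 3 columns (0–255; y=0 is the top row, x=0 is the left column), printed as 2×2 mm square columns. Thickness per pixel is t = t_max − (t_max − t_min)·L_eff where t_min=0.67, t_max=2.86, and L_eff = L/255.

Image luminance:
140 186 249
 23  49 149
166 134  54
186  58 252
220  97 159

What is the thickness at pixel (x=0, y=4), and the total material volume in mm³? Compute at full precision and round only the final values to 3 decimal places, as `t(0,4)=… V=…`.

span = t_max - t_min = 2.86 - 0.67 = 2.190
L(0,4) = 220, L_eff = 220/255 = 0.862745
t(0,4) = 2.86 - 2.190·0.862745 = 0.971
Σt over all 5·3 pixels = 52436/2125 ≈ 24.6757647
V = pitch²·Σt = 2²·52436/2125 = 98.703

t(0,4)=0.971 V=98.703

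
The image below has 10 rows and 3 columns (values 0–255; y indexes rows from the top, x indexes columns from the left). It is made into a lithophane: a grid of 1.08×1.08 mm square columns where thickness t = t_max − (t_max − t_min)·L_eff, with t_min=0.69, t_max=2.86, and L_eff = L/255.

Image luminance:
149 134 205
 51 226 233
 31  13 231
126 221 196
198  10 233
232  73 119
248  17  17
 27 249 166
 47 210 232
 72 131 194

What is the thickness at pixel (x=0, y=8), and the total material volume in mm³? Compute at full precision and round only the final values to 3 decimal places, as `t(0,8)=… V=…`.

t(0,8)=2.460 V=57.485

span = t_max - t_min = 2.86 - 0.69 = 2.170
L(0,8) = 47, L_eff = 47/255 = 0.184314
t(0,8) = 2.86 - 2.170·0.184314 = 2.460
Σt over all 10·3 pixels = 1256753/25500 ≈ 49.2844314
V = pitch²·Σt = 1.08²·1256753/25500 = 57.485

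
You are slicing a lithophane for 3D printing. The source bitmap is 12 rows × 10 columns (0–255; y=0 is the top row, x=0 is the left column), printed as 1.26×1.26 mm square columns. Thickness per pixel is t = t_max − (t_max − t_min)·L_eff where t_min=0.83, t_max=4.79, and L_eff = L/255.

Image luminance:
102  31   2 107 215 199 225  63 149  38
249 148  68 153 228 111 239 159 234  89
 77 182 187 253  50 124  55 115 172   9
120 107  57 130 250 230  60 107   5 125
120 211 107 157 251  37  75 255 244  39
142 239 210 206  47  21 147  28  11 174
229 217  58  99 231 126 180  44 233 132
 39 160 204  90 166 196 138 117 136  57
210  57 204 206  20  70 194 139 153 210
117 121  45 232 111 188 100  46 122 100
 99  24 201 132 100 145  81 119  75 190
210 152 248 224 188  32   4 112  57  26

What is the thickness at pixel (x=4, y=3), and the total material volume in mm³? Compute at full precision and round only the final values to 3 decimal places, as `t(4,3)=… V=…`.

t(4,3)=0.908 V=521.508

span = t_max - t_min = 4.79 - 0.83 = 3.960
L(4,3) = 250, L_eff = 250/255 = 0.980392
t(4,3) = 4.79 - 3.960·0.980392 = 0.908
Σt over all 12·10 pixels = 328.488
V = pitch²·Σt = 1.26²·328.488 = 521.508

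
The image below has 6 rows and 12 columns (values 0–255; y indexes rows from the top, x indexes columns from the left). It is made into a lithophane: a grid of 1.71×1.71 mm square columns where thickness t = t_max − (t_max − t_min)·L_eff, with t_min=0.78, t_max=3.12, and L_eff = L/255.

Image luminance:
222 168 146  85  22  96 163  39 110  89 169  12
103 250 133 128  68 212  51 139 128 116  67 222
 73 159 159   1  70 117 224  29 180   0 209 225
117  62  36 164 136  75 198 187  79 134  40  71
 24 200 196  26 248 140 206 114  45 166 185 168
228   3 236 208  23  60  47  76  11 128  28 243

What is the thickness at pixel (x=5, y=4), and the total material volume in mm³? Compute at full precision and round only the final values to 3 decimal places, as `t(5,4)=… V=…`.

t(5,4)=1.835 V=423.638

span = t_max - t_min = 3.12 - 0.78 = 2.340
L(5,4) = 140, L_eff = 140/255 = 0.549020
t(5,4) = 3.12 - 2.340·0.549020 = 1.835
Σt over all 6·12 pixels = 307866/2125 ≈ 144.8781176
V = pitch²·Σt = 1.71²·307866/2125 = 423.638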